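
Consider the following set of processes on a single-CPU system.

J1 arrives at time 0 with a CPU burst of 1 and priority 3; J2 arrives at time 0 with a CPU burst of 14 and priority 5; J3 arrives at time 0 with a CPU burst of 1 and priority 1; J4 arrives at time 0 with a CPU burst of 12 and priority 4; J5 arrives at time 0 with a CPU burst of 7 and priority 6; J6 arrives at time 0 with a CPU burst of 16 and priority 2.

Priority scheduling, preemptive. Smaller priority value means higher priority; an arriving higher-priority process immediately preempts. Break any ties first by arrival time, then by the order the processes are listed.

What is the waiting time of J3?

0

Timeline: | J3 0-1 | J6 1-17 | J1 17-18 | J4 18-30 | J2 30-44 | J5 44-51 |
Completion: J1=18  J2=44  J3=1  J4=30  J5=51  J6=17
Turnaround (C−A): J1=18  J2=44  J3=1  J4=30  J5=51  J6=17
Waiting(J3) = turnaround − burst = 1 − 1 = 0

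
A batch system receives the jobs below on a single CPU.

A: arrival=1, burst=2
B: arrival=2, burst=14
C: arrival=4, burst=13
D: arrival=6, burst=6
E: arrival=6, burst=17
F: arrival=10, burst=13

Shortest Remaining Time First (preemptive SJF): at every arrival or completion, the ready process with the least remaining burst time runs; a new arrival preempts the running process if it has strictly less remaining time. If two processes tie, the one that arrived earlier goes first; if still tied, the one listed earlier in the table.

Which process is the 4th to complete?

C

Gantt: | idle 0-1 | A 1-3 | B 3-6 | D 6-12 | B 12-23 | C 23-36 | F 36-49 | E 49-66 |
Completion: A=3  B=23  C=36  D=12  E=66  F=49
Finish order: A → D → B → C → F → E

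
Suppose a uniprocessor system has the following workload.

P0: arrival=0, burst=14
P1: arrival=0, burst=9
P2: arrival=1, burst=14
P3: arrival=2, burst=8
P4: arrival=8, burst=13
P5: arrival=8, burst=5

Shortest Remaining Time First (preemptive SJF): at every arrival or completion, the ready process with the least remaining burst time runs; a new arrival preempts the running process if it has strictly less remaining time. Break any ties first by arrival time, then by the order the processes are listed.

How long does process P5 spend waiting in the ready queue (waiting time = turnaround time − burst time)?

Gantt: | P1 0-9 | P5 9-14 | P3 14-22 | P4 22-35 | P0 35-49 | P2 49-63 |
Completion: P0=49  P1=9  P2=63  P3=22  P4=35  P5=14
Waiting(P5) = turnaround − burst = 6 − 5 = 1

1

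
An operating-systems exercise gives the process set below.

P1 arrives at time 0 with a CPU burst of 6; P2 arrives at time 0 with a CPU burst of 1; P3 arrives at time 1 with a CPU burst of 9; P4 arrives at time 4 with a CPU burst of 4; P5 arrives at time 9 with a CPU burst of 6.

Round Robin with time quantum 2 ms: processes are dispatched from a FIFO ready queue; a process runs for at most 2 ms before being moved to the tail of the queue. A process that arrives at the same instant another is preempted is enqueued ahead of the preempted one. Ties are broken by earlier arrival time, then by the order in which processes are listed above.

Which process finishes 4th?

P5

Gantt: | P1 0-2 | P2 2-3 | P3 3-5 | P1 5-7 | P4 7-9 | P3 9-11 | P1 11-13 | P5 13-15 | P4 15-17 | P3 17-19 | P5 19-21 | P3 21-23 | P5 23-25 | P3 25-26 |
Completion: P1=13  P2=3  P3=26  P4=17  P5=25
Turnaround (C−A): P1=13  P2=3  P3=25  P4=13  P5=16
Finish order: P2 → P1 → P4 → P5 → P3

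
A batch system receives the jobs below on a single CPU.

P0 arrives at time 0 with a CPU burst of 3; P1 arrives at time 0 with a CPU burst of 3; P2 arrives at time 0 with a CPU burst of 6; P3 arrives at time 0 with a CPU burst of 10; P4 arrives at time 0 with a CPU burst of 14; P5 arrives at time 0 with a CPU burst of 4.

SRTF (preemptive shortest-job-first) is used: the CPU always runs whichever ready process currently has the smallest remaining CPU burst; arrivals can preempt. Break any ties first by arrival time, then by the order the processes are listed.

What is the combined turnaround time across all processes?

Gantt: | P0 0-3 | P1 3-6 | P5 6-10 | P2 10-16 | P3 16-26 | P4 26-40 |
Completion: P0=3  P1=6  P2=16  P3=26  P4=40  P5=10
Turnaround (C−A): P0=3  P1=6  P2=16  P3=26  P4=40  P5=10
Turnaround = completion − arrival: P0=3, P1=6, P2=16, P3=26, P4=40, P5=10
Total turnaround = 3 + 6 + 16 + 26 + 40 + 10 = 101

101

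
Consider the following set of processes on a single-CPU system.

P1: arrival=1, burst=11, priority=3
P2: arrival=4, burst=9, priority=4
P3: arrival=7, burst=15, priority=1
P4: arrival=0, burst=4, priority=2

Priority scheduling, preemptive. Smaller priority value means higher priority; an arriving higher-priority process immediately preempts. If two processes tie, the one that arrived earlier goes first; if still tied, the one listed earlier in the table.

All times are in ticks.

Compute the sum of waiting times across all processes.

44

Timeline: | P4 0-4 | P1 4-7 | P3 7-22 | P1 22-30 | P2 30-39 |
Completion: P1=30  P2=39  P3=22  P4=4
Turnaround (C−A): P1=29  P2=35  P3=15  P4=4
Waiting = turnaround − burst: P1=18, P2=26, P3=0, P4=0
Total waiting = 18 + 26 + 0 + 0 = 44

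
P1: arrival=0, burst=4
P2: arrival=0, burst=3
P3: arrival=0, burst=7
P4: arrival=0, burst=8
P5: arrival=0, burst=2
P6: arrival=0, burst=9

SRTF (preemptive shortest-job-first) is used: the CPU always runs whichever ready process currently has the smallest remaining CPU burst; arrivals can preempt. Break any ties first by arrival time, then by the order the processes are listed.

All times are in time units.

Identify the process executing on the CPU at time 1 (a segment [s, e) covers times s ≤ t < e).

P5

Gantt: | P5 0-2 | P2 2-5 | P1 5-9 | P3 9-16 | P4 16-24 | P6 24-33 |
Completion: P1=9  P2=5  P3=16  P4=24  P5=2  P6=33
Turnaround (C−A): P1=9  P2=5  P3=16  P4=24  P5=2  P6=33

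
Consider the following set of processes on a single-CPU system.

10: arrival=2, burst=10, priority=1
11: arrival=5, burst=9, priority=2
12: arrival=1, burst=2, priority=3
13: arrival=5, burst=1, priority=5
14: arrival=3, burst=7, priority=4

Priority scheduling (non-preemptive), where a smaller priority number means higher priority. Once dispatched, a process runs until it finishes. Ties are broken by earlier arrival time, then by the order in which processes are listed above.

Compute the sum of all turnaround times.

81

Timeline: | idle 0-1 | 12 1-3 | 10 3-13 | 11 13-22 | 14 22-29 | 13 29-30 |
Completion: 10=13  11=22  12=3  13=30  14=29
Turnaround = completion − arrival: 10=11, 11=17, 12=2, 13=25, 14=26
Total turnaround = 11 + 17 + 2 + 25 + 26 = 81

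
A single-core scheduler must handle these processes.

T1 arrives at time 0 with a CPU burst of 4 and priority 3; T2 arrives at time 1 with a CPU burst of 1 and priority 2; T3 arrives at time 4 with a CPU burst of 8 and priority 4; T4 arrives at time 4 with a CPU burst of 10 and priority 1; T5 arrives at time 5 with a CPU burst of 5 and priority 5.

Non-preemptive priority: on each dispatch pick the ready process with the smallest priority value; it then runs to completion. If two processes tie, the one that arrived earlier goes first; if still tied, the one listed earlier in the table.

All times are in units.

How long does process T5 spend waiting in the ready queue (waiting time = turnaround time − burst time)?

18

Gantt: | T1 0-4 | T4 4-14 | T2 14-15 | T3 15-23 | T5 23-28 |
Completion: T1=4  T2=15  T3=23  T4=14  T5=28
Turnaround (C−A): T1=4  T2=14  T3=19  T4=10  T5=23
Waiting(T5) = turnaround − burst = 23 − 5 = 18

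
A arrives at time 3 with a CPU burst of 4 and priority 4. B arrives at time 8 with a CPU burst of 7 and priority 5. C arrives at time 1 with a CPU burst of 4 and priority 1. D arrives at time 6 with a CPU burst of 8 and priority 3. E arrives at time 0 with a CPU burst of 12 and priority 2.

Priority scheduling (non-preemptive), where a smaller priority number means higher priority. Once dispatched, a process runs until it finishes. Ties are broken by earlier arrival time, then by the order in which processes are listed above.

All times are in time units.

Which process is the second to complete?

C

Timeline: | E 0-12 | C 12-16 | D 16-24 | A 24-28 | B 28-35 |
Completion: A=28  B=35  C=16  D=24  E=12
Turnaround (C−A): A=25  B=27  C=15  D=18  E=12
Finish order: E → C → D → A → B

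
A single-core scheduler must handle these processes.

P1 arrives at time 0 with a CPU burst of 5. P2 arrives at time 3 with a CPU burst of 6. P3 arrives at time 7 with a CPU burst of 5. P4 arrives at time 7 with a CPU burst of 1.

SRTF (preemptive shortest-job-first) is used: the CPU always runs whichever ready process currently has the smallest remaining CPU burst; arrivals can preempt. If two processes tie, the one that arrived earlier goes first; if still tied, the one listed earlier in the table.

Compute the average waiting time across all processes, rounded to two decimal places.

2.00

Schedule: | P1 0-5 | P2 5-7 | P4 7-8 | P2 8-12 | P3 12-17 |
Completion: P1=5  P2=12  P3=17  P4=8
Waiting times: P1=0, P2=3, P3=5, P4=0
Average waiting = (0+3+5+0) / 4 = 8/4 = 2.00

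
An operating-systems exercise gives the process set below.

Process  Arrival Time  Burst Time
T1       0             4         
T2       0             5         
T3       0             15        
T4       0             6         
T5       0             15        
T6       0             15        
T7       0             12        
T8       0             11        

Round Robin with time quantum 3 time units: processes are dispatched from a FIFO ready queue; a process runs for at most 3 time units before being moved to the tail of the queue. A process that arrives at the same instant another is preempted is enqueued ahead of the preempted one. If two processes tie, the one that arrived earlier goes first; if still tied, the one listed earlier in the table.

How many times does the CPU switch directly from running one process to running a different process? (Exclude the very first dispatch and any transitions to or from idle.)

Timeline: | T1 0-3 | T2 3-6 | T3 6-9 | T4 9-12 | T5 12-15 | T6 15-18 | T7 18-21 | T8 21-24 | T1 24-25 | T2 25-27 | T3 27-30 | T4 30-33 | T5 33-36 | T6 36-39 | T7 39-42 | T8 42-45 | T3 45-48 | T5 48-51 | T6 51-54 | T7 54-57 | T8 57-60 | T3 60-63 | T5 63-66 | T6 66-69 | T7 69-72 | T8 72-74 | T3 74-77 | T5 77-80 | T6 80-83 |
Completion: T1=25  T2=27  T3=77  T4=33  T5=80  T6=83  T7=72  T8=74

28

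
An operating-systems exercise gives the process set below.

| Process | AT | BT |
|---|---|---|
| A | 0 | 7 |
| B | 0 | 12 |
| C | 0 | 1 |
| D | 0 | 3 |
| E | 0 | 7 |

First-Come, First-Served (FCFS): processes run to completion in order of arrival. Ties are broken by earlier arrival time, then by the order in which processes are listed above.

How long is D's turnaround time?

23

Schedule: | A 0-7 | B 7-19 | C 19-20 | D 20-23 | E 23-30 |
Completion: A=7  B=19  C=20  D=23  E=30
Turnaround (C−A): A=7  B=19  C=20  D=23  E=30
Turnaround(D) = completion − arrival = 23 − 0 = 23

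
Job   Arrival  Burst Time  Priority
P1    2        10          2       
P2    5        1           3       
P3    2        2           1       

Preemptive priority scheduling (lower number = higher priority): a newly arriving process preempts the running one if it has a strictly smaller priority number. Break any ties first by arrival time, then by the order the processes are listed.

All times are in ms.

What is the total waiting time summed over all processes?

11

Gantt: | idle 0-2 | P3 2-4 | P1 4-14 | P2 14-15 |
Completion: P1=14  P2=15  P3=4
Turnaround (C−A): P1=12  P2=10  P3=2
Waiting = turnaround − burst: P1=2, P2=9, P3=0
Total waiting = 2 + 9 + 0 = 11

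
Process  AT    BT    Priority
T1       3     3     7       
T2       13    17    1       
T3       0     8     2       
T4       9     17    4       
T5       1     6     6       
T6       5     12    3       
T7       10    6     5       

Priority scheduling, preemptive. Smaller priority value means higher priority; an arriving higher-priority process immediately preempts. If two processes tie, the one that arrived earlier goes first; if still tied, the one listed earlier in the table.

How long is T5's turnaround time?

65

Timeline: | T3 0-8 | T6 8-13 | T2 13-30 | T6 30-37 | T4 37-54 | T7 54-60 | T5 60-66 | T1 66-69 |
Completion: T1=69  T2=30  T3=8  T4=54  T5=66  T6=37  T7=60
Turnaround (C−A): T1=66  T2=17  T3=8  T4=45  T5=65  T6=32  T7=50
Turnaround(T5) = completion − arrival = 66 − 1 = 65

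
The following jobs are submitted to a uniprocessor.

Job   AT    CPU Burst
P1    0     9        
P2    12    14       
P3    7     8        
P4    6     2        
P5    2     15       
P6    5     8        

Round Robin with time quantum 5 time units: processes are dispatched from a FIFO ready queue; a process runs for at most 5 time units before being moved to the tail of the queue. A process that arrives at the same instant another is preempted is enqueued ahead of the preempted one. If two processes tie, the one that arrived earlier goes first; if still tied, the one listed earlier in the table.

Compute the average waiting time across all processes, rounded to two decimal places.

Schedule: | P1 0-5 | P5 5-10 | P6 10-15 | P1 15-19 | P4 19-21 | P3 21-26 | P5 26-31 | P2 31-36 | P6 36-39 | P3 39-42 | P5 42-47 | P2 47-56 |
Completion: P1=19  P2=56  P3=42  P4=21  P5=47  P6=39
Waiting times: P1=10, P2=30, P3=27, P4=13, P5=30, P6=26
Average waiting = (10+30+27+13+30+26) / 6 = 136/6 = 22.67

22.67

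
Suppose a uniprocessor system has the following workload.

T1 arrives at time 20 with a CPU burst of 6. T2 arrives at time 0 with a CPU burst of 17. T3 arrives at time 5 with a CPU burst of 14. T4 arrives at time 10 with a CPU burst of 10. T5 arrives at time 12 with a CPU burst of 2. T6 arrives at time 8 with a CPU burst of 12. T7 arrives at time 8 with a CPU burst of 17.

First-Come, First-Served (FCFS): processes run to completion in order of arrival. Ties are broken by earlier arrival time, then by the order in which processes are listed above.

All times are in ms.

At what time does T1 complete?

78

Timeline: | T2 0-17 | T3 17-31 | T6 31-43 | T7 43-60 | T4 60-70 | T5 70-72 | T1 72-78 |
Completion: T1=78  T2=17  T3=31  T4=70  T5=72  T6=43  T7=60
Turnaround (C−A): T1=58  T2=17  T3=26  T4=60  T5=60  T6=35  T7=52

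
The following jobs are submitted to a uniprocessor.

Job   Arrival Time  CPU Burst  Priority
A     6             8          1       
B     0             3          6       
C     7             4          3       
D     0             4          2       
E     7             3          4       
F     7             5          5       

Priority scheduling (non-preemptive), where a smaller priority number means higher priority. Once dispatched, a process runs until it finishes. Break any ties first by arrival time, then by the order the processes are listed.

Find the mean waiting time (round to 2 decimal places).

6.67

Schedule: | D 0-4 | B 4-7 | A 7-15 | C 15-19 | E 19-22 | F 22-27 |
Completion: A=15  B=7  C=19  D=4  E=22  F=27
Waiting times: A=1, B=4, C=8, D=0, E=12, F=15
Average waiting = (1+4+8+0+12+15) / 6 = 40/6 = 6.67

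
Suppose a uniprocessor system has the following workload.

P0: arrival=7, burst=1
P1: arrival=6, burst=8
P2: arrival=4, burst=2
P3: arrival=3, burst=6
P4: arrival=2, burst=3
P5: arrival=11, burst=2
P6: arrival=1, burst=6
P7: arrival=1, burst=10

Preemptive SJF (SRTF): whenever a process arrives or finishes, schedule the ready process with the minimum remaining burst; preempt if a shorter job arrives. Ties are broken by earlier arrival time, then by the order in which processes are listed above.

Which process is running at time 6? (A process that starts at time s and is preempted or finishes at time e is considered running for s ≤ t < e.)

Gantt: | idle 0-1 | P6 1-2 | P4 2-5 | P2 5-7 | P0 7-8 | P6 8-13 | P5 13-15 | P3 15-21 | P1 21-29 | P7 29-39 |
Completion: P0=8  P1=29  P2=7  P3=21  P4=5  P5=15  P6=13  P7=39

P2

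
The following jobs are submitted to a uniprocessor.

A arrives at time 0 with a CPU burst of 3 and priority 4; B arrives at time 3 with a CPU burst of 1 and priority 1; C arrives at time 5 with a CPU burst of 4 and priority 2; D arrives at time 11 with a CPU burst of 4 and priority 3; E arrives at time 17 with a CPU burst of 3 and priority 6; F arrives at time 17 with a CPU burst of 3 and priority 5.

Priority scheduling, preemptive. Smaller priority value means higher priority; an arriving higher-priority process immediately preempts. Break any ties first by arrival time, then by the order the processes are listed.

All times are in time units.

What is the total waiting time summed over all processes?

3

Gantt: | A 0-3 | B 3-4 | idle 4-5 | C 5-9 | idle 9-11 | D 11-15 | idle 15-17 | F 17-20 | E 20-23 |
Completion: A=3  B=4  C=9  D=15  E=23  F=20
Turnaround (C−A): A=3  B=1  C=4  D=4  E=6  F=3
Waiting = turnaround − burst: A=0, B=0, C=0, D=0, E=3, F=0
Total waiting = 0 + 0 + 0 + 0 + 3 + 0 = 3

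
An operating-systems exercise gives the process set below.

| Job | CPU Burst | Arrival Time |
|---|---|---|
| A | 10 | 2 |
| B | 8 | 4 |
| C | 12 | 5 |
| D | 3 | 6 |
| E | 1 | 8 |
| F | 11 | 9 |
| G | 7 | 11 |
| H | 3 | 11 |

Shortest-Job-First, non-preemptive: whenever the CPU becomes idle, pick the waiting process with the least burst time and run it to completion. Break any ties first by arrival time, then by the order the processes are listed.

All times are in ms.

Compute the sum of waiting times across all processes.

Schedule: | idle 0-2 | A 2-12 | E 12-13 | D 13-16 | H 16-19 | G 19-26 | B 26-34 | F 34-45 | C 45-57 |
Completion: A=12  B=34  C=57  D=16  E=13  F=45  G=26  H=19
Turnaround (C−A): A=10  B=30  C=52  D=10  E=5  F=36  G=15  H=8
Waiting = turnaround − burst: A=0, B=22, C=40, D=7, E=4, F=25, G=8, H=5
Total waiting = 0 + 22 + 40 + 7 + 4 + 25 + 8 + 5 = 111

111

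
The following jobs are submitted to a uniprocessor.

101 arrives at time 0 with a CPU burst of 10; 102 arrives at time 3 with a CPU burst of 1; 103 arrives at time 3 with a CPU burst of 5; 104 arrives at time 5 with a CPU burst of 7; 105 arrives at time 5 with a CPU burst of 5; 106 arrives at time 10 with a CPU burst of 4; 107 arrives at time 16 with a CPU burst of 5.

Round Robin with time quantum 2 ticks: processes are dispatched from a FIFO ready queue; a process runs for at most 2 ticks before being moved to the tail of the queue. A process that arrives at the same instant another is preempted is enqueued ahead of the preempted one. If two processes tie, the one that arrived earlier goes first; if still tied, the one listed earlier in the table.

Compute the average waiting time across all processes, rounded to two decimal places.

Schedule: | 101 0-4 | 102 4-5 | 103 5-7 | 101 7-9 | 104 9-11 | 105 11-13 | 103 13-15 | 101 15-17 | 106 17-19 | 104 19-21 | 105 21-23 | 103 23-24 | 107 24-26 | 101 26-28 | 106 28-30 | 104 30-32 | 105 32-33 | 107 33-35 | 104 35-36 | 107 36-37 |
Completion: 101=28  102=5  103=24  104=36  105=33  106=30  107=37
Turnaround (C−A): 101=28  102=2  103=21  104=31  105=28  106=20  107=21
Waiting times: 101=18, 102=1, 103=16, 104=24, 105=23, 106=16, 107=16
Average waiting = (18+1+16+24+23+16+16) / 7 = 114/7 = 16.29

16.29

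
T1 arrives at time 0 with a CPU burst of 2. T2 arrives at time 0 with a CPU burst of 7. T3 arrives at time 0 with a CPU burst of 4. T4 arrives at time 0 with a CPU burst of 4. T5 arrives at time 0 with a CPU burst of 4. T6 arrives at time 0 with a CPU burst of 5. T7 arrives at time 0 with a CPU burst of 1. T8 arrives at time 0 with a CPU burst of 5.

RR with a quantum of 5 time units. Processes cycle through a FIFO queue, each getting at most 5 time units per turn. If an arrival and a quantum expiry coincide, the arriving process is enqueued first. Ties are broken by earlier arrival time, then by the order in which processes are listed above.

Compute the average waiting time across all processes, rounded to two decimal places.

15.75

Schedule: | T1 0-2 | T2 2-7 | T3 7-11 | T4 11-15 | T5 15-19 | T6 19-24 | T7 24-25 | T8 25-30 | T2 30-32 |
Completion: T1=2  T2=32  T3=11  T4=15  T5=19  T6=24  T7=25  T8=30
Waiting times: T1=0, T2=25, T3=7, T4=11, T5=15, T6=19, T7=24, T8=25
Average waiting = (0+25+7+11+15+19+24+25) / 8 = 126/8 = 15.75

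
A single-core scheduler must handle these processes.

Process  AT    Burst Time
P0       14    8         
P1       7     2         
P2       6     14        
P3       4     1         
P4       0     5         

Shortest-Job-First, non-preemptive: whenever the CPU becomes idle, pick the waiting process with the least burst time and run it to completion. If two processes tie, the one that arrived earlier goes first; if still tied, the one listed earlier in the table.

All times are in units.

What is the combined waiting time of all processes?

Timeline: | P4 0-5 | P3 5-6 | P2 6-20 | P1 20-22 | P0 22-30 |
Completion: P0=30  P1=22  P2=20  P3=6  P4=5
Turnaround (C−A): P0=16  P1=15  P2=14  P3=2  P4=5
Waiting = turnaround − burst: P0=8, P1=13, P2=0, P3=1, P4=0
Total waiting = 8 + 13 + 0 + 1 + 0 = 22

22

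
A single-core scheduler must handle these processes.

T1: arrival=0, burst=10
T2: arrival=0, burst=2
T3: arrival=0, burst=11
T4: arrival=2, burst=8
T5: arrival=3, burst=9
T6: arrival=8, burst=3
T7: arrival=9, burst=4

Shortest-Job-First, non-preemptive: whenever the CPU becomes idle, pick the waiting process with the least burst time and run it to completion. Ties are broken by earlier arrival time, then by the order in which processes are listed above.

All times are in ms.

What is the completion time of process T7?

17

Timeline: | T2 0-2 | T4 2-10 | T6 10-13 | T7 13-17 | T5 17-26 | T1 26-36 | T3 36-47 |
Completion: T1=36  T2=2  T3=47  T4=10  T5=26  T6=13  T7=17
Turnaround (C−A): T1=36  T2=2  T3=47  T4=8  T5=23  T6=5  T7=8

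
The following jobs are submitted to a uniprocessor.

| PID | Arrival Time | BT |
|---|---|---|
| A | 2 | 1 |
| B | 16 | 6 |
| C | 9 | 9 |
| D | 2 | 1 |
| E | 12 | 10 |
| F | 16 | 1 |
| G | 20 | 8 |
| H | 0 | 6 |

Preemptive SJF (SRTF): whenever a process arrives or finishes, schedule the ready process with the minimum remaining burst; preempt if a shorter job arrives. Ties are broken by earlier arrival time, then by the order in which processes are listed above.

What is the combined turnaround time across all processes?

Gantt: | H 0-2 | A 2-3 | D 3-4 | H 4-8 | idle 8-9 | C 9-16 | F 16-17 | C 17-19 | B 19-25 | G 25-33 | E 33-43 |
Completion: A=3  B=25  C=19  D=4  E=43  F=17  G=33  H=8
Turnaround = completion − arrival: A=1, B=9, C=10, D=2, E=31, F=1, G=13, H=8
Total turnaround = 1 + 9 + 10 + 2 + 31 + 1 + 13 + 8 = 75

75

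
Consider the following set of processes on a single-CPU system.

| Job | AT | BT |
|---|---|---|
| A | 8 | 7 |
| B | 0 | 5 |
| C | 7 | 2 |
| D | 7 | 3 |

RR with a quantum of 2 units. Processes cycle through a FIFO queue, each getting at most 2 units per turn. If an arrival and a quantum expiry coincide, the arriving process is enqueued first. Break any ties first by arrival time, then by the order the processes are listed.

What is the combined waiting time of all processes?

8

Timeline: | B 0-5 | idle 5-7 | C 7-9 | D 9-11 | A 11-13 | D 13-14 | A 14-19 |
Completion: A=19  B=5  C=9  D=14
Turnaround (C−A): A=11  B=5  C=2  D=7
Waiting = turnaround − burst: A=4, B=0, C=0, D=4
Total waiting = 4 + 0 + 0 + 4 = 8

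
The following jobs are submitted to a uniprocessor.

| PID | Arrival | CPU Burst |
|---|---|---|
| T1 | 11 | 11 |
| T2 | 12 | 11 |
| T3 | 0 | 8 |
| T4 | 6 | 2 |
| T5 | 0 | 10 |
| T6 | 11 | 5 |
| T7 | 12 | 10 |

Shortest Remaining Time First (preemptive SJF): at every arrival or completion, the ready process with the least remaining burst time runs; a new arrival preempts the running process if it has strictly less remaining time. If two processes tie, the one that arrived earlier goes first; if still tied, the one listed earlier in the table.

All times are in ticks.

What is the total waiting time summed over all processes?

88

Gantt: | T3 0-8 | T4 8-10 | T5 10-11 | T6 11-16 | T5 16-25 | T7 25-35 | T1 35-46 | T2 46-57 |
Completion: T1=46  T2=57  T3=8  T4=10  T5=25  T6=16  T7=35
Waiting = turnaround − burst: T1=24, T2=34, T3=0, T4=2, T5=15, T6=0, T7=13
Total waiting = 24 + 34 + 0 + 2 + 15 + 0 + 13 = 88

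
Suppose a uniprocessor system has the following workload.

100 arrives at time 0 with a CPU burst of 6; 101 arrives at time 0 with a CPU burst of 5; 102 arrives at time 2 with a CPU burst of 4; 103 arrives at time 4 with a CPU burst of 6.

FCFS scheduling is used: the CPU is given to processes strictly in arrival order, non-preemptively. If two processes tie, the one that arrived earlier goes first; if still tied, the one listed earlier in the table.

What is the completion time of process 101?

Timeline: | 100 0-6 | 101 6-11 | 102 11-15 | 103 15-21 |
Completion: 100=6  101=11  102=15  103=21

11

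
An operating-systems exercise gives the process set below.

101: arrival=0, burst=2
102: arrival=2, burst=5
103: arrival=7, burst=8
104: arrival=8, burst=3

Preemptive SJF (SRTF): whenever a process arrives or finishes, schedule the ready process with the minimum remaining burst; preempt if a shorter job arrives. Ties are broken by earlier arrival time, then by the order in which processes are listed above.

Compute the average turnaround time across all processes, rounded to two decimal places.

Timeline: | 101 0-2 | 102 2-7 | 103 7-8 | 104 8-11 | 103 11-18 |
Completion: 101=2  102=7  103=18  104=11
Turnaround times: 101=2, 102=5, 103=11, 104=3
Average turnaround = (2+5+11+3) / 4 = 21/4 = 5.25

5.25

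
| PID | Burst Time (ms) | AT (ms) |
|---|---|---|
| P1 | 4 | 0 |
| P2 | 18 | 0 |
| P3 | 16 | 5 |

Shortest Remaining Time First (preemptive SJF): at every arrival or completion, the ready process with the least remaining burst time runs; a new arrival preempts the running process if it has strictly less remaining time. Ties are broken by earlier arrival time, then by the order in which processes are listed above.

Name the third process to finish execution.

Gantt: | P1 0-4 | P2 4-5 | P3 5-21 | P2 21-38 |
Completion: P1=4  P2=38  P3=21
Turnaround (C−A): P1=4  P2=38  P3=16
Finish order: P1 → P3 → P2

P2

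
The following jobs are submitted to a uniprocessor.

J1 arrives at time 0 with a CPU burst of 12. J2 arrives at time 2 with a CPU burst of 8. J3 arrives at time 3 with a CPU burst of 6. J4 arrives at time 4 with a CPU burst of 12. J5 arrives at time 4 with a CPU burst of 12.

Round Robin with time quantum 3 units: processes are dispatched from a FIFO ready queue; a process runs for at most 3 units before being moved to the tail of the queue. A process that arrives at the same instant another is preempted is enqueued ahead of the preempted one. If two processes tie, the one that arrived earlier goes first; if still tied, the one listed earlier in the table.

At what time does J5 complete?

Timeline: | J1 0-3 | J2 3-6 | J3 6-9 | J1 9-12 | J4 12-15 | J5 15-18 | J2 18-21 | J3 21-24 | J1 24-27 | J4 27-30 | J5 30-33 | J2 33-35 | J1 35-38 | J4 38-41 | J5 41-44 | J4 44-47 | J5 47-50 |
Completion: J1=38  J2=35  J3=24  J4=47  J5=50

50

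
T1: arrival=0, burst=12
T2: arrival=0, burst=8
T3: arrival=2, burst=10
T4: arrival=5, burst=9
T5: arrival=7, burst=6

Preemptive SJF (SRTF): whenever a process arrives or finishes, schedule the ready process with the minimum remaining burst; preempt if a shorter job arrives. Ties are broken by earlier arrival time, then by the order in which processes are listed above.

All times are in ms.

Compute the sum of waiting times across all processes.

Schedule: | T2 0-8 | T5 8-14 | T4 14-23 | T3 23-33 | T1 33-45 |
Completion: T1=45  T2=8  T3=33  T4=23  T5=14
Turnaround (C−A): T1=45  T2=8  T3=31  T4=18  T5=7
Waiting = turnaround − burst: T1=33, T2=0, T3=21, T4=9, T5=1
Total waiting = 33 + 0 + 21 + 9 + 1 = 64

64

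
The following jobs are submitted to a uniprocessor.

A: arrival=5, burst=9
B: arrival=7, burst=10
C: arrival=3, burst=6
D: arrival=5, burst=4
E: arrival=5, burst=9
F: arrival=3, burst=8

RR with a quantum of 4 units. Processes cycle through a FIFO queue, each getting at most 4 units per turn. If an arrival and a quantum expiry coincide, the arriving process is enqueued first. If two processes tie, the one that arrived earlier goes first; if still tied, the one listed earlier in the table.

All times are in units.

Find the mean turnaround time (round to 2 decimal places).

32.50

Timeline: | idle 0-3 | C 3-7 | F 7-11 | A 11-15 | D 15-19 | E 19-23 | B 23-27 | C 27-29 | F 29-33 | A 33-37 | E 37-41 | B 41-45 | A 45-46 | E 46-47 | B 47-49 |
Completion: A=46  B=49  C=29  D=19  E=47  F=33
Turnaround (C−A): A=41  B=42  C=26  D=14  E=42  F=30
Turnaround times: A=41, B=42, C=26, D=14, E=42, F=30
Average turnaround = (41+42+26+14+42+30) / 6 = 195/6 = 32.50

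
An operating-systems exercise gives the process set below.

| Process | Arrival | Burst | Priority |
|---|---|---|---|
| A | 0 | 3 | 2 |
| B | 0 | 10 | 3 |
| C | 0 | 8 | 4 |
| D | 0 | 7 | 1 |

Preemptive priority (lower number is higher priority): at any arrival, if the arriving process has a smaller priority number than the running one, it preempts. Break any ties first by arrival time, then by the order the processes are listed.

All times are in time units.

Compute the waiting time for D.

0

Schedule: | D 0-7 | A 7-10 | B 10-20 | C 20-28 |
Completion: A=10  B=20  C=28  D=7
Turnaround (C−A): A=10  B=20  C=28  D=7
Waiting(D) = turnaround − burst = 7 − 7 = 0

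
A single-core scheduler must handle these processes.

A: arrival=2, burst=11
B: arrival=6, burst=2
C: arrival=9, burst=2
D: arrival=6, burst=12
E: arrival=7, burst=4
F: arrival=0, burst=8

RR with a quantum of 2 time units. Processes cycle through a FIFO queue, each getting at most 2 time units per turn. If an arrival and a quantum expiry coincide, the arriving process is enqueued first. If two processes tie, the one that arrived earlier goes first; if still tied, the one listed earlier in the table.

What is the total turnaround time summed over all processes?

Gantt: | F 0-2 | A 2-4 | F 4-6 | A 6-8 | B 8-10 | D 10-12 | F 12-14 | E 14-16 | A 16-18 | C 18-20 | D 20-22 | F 22-24 | E 24-26 | A 26-28 | D 28-30 | A 30-32 | D 32-34 | A 34-35 | D 35-39 |
Completion: A=35  B=10  C=20  D=39  E=26  F=24
Turnaround (C−A): A=33  B=4  C=11  D=33  E=19  F=24
Turnaround = completion − arrival: A=33, B=4, C=11, D=33, E=19, F=24
Total turnaround = 33 + 4 + 11 + 33 + 19 + 24 = 124

124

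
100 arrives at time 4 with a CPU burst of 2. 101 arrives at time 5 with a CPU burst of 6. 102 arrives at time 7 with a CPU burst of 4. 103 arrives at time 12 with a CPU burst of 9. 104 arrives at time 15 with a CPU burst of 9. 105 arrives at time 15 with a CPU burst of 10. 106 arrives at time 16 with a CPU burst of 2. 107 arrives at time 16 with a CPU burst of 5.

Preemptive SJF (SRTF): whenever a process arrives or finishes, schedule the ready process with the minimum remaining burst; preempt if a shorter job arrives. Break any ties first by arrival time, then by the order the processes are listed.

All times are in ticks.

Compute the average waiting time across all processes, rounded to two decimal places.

7.63

Schedule: | idle 0-4 | 100 4-6 | 101 6-7 | 102 7-11 | 101 11-16 | 106 16-18 | 107 18-23 | 103 23-32 | 104 32-41 | 105 41-51 |
Completion: 100=6  101=16  102=11  103=32  104=41  105=51  106=18  107=23
Turnaround (C−A): 100=2  101=11  102=4  103=20  104=26  105=36  106=2  107=7
Waiting times: 100=0, 101=5, 102=0, 103=11, 104=17, 105=26, 106=0, 107=2
Average waiting = (0+5+0+11+17+26+0+2) / 8 = 61/8 = 7.63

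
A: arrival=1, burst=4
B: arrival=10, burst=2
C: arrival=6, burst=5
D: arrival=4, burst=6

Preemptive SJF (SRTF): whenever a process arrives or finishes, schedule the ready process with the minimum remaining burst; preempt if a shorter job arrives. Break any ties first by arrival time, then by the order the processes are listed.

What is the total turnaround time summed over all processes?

26

Schedule: | idle 0-1 | A 1-5 | D 5-11 | B 11-13 | C 13-18 |
Completion: A=5  B=13  C=18  D=11
Turnaround (C−A): A=4  B=3  C=12  D=7
Turnaround = completion − arrival: A=4, B=3, C=12, D=7
Total turnaround = 4 + 3 + 12 + 7 = 26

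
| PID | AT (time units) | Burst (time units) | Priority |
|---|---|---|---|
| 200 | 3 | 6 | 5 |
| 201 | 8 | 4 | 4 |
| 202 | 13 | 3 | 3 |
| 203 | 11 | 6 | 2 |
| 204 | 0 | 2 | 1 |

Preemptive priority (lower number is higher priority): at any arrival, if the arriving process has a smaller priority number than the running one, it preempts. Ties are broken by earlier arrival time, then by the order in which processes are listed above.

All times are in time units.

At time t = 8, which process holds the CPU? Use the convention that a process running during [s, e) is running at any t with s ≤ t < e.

Gantt: | 204 0-2 | idle 2-3 | 200 3-8 | 201 8-11 | 203 11-17 | 202 17-20 | 201 20-21 | 200 21-22 |
Completion: 200=22  201=21  202=20  203=17  204=2

201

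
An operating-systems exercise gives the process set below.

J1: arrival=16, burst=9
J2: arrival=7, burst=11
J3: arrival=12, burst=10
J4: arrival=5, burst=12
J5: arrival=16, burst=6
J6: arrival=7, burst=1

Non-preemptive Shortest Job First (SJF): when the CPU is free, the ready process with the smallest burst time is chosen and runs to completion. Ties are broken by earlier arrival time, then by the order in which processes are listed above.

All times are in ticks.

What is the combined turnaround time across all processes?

126

Schedule: | idle 0-5 | J4 5-17 | J6 17-18 | J5 18-24 | J1 24-33 | J3 33-43 | J2 43-54 |
Completion: J1=33  J2=54  J3=43  J4=17  J5=24  J6=18
Turnaround (C−A): J1=17  J2=47  J3=31  J4=12  J5=8  J6=11
Turnaround = completion − arrival: J1=17, J2=47, J3=31, J4=12, J5=8, J6=11
Total turnaround = 17 + 47 + 31 + 12 + 8 + 11 = 126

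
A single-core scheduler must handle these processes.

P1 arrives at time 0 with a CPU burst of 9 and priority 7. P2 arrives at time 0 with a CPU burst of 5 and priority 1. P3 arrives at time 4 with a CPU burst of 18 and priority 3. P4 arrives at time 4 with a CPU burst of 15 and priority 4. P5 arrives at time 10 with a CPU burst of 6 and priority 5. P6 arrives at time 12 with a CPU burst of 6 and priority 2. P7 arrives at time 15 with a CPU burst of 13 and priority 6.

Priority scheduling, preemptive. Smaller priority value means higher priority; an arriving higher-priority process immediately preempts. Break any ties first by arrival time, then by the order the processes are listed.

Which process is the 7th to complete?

Schedule: | P2 0-5 | P3 5-12 | P6 12-18 | P3 18-29 | P4 29-44 | P5 44-50 | P7 50-63 | P1 63-72 |
Completion: P1=72  P2=5  P3=29  P4=44  P5=50  P6=18  P7=63
Turnaround (C−A): P1=72  P2=5  P3=25  P4=40  P5=40  P6=6  P7=48
Finish order: P2 → P6 → P3 → P4 → P5 → P7 → P1

P1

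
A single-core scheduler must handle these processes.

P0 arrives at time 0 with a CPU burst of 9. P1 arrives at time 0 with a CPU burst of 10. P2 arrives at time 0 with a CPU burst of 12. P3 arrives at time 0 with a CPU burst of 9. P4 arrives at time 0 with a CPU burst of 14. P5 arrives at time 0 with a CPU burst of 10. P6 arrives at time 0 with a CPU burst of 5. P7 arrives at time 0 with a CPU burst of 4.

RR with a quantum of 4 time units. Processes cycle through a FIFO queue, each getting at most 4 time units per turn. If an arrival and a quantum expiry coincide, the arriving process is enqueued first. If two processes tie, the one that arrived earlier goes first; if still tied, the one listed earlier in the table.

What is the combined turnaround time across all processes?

480

Gantt: | P0 0-4 | P1 4-8 | P2 8-12 | P3 12-16 | P4 16-20 | P5 20-24 | P6 24-28 | P7 28-32 | P0 32-36 | P1 36-40 | P2 40-44 | P3 44-48 | P4 48-52 | P5 52-56 | P6 56-57 | P0 57-58 | P1 58-60 | P2 60-64 | P3 64-65 | P4 65-69 | P5 69-71 | P4 71-73 |
Completion: P0=58  P1=60  P2=64  P3=65  P4=73  P5=71  P6=57  P7=32
Turnaround (C−A): P0=58  P1=60  P2=64  P3=65  P4=73  P5=71  P6=57  P7=32
Turnaround = completion − arrival: P0=58, P1=60, P2=64, P3=65, P4=73, P5=71, P6=57, P7=32
Total turnaround = 58 + 60 + 64 + 65 + 73 + 71 + 57 + 32 = 480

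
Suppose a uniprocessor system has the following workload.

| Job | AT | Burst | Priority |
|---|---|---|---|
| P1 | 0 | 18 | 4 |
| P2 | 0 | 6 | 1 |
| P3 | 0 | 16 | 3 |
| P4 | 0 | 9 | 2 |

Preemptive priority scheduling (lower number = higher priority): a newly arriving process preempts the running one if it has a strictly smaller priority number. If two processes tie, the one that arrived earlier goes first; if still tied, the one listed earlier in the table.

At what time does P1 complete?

49

Gantt: | P2 0-6 | P4 6-15 | P3 15-31 | P1 31-49 |
Completion: P1=49  P2=6  P3=31  P4=15
Turnaround (C−A): P1=49  P2=6  P3=31  P4=15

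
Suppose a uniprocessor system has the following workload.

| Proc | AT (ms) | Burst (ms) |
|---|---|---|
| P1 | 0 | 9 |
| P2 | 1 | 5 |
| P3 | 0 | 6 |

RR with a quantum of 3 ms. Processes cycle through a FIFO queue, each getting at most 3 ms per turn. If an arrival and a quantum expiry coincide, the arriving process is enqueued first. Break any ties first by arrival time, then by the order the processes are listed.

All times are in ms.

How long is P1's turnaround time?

Gantt: | P1 0-3 | P3 3-6 | P2 6-9 | P1 9-12 | P3 12-15 | P2 15-17 | P1 17-20 |
Completion: P1=20  P2=17  P3=15
Turnaround (C−A): P1=20  P2=16  P3=15
Turnaround(P1) = completion − arrival = 20 − 0 = 20

20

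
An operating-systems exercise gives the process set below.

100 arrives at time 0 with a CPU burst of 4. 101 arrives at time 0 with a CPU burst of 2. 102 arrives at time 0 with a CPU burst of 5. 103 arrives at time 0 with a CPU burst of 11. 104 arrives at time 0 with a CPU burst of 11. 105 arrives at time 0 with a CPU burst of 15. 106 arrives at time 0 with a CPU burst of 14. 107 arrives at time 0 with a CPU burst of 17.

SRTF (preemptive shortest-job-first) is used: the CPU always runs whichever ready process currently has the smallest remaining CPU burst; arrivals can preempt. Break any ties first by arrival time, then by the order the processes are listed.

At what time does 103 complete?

22

Schedule: | 101 0-2 | 100 2-6 | 102 6-11 | 103 11-22 | 104 22-33 | 106 33-47 | 105 47-62 | 107 62-79 |
Completion: 100=6  101=2  102=11  103=22  104=33  105=62  106=47  107=79
Turnaround (C−A): 100=6  101=2  102=11  103=22  104=33  105=62  106=47  107=79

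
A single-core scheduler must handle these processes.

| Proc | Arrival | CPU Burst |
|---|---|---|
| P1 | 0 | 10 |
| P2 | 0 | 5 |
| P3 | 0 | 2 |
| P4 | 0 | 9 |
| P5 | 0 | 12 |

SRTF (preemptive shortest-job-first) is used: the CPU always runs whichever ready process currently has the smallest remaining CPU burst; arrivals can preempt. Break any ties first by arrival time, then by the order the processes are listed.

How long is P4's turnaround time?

Timeline: | P3 0-2 | P2 2-7 | P4 7-16 | P1 16-26 | P5 26-38 |
Completion: P1=26  P2=7  P3=2  P4=16  P5=38
Turnaround(P4) = completion − arrival = 16 − 0 = 16

16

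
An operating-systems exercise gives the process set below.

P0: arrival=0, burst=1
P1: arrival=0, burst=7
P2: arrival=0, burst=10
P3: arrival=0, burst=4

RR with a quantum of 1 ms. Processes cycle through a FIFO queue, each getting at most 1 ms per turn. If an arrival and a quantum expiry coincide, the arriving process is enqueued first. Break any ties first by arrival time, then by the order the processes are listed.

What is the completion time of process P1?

18

Schedule: | P0 0-1 | P1 1-2 | P2 2-3 | P3 3-4 | P1 4-5 | P2 5-6 | P3 6-7 | P1 7-8 | P2 8-9 | P3 9-10 | P1 10-11 | P2 11-12 | P3 12-13 | P1 13-14 | P2 14-15 | P1 15-16 | P2 16-17 | P1 17-18 | P2 18-22 |
Completion: P0=1  P1=18  P2=22  P3=13
Turnaround (C−A): P0=1  P1=18  P2=22  P3=13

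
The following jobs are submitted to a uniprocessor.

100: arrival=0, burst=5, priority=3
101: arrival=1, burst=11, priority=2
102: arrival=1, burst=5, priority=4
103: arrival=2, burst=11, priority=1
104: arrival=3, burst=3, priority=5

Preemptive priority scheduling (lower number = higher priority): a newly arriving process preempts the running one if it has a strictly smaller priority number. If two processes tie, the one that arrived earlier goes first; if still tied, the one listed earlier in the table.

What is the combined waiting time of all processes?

88

Gantt: | 100 0-1 | 101 1-2 | 103 2-13 | 101 13-23 | 100 23-27 | 102 27-32 | 104 32-35 |
Completion: 100=27  101=23  102=32  103=13  104=35
Waiting = turnaround − burst: 100=22, 101=11, 102=26, 103=0, 104=29
Total waiting = 22 + 11 + 26 + 0 + 29 = 88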